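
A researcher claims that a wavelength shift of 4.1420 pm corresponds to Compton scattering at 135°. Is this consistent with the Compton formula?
Yes, consistent

Calculate the expected shift for θ = 135°:

Δλ_expected = λ_C(1 - cos(135°))
Δλ_expected = 2.4263 × (1 - cos(135°))
Δλ_expected = 2.4263 × 1.7071
Δλ_expected = 4.1420 pm

Given shift: 4.1420 pm
Expected shift: 4.1420 pm
Difference: 0.0000 pm

The values match. This is consistent with Compton scattering at the stated angle.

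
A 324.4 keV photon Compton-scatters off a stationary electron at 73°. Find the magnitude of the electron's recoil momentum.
1.7956e-22 kg·m/s

The electron is initially at rest, so by conservation of momentum:
p⃗_e = p⃗₀ − p⃗'  (incident photon momentum minus scattered photon momentum)

Photon momentum magnitudes (p = h/λ = E/c):
λ₀ = hc/E₀ = 3.8220 pm → p₀ = h/λ₀ = 1.7337e-22 kg·m/s
Δλ = λ_C(1 − cos 73°) = 1.7169 pm
λ' = 5.5389 pm → p' = h/λ' = 1.1963e-22 kg·m/s

The scattered photon makes angle θ = 73° with the incident direction, so by the law of cosines:
|p⃗_e|² = p₀² + p'² − 2p₀p'cos θ
|p⃗_e|² = (1.7337e-22)² + (1.1963e-22)² − 2·1.7337e-22·1.1963e-22·cos(73°)
|p⃗_e| = 1.7956e-22 kg·m/s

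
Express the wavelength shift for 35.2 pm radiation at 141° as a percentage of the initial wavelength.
12.2497%

Calculate the Compton shift:
Δλ = λ_C(1 - cos(141°))
Δλ = 2.4263 × (1 - cos(141°))
Δλ = 2.4263 × 1.7771
Δλ = 4.3119 pm

Percentage change:
(Δλ/λ₀) × 100 = (4.3119/35.2) × 100
= 12.2497%

(Intermediate values are shown rounded; full precision is carried through to the final answer.)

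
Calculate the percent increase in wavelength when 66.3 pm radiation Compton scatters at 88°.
3.5319%

Calculate the Compton shift:
Δλ = λ_C(1 - cos(88°))
Δλ = 2.4263 × (1 - cos(88°))
Δλ = 2.4263 × 0.9651
Δλ = 2.3416 pm

Percentage change:
(Δλ/λ₀) × 100 = (2.3416/66.3) × 100
= 3.5319%

(Intermediate values are shown rounded; full precision is carried through to the final answer.)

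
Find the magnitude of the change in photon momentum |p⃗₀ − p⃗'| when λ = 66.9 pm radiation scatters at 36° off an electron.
6.1006e-24 kg·m/s

Photon momentum magnitude is p = h/λ.

Initial momentum:
p₀ = h/λ = 6.6261e-34/6.6900e-11 = 9.9044e-24 kg·m/s

After scattering:
λ' = λ + Δλ = 66.9 + 0.4634 = 67.3634 pm
p' = h/λ' = 6.6261e-34/6.7363e-11 = 9.8363e-24 kg·m/s

Momentum is a vector; the scattered photon's direction makes angle θ = 36° with the incident direction. The magnitude of the vector change Δp⃗ = p⃗₀ − p⃗' is found from the law of cosines:
|Δp⃗|² = p₀² + p'² − 2p₀p'cos θ
|Δp⃗|² = (9.9044e-24)² + (9.8363e-24)² − 2·9.9044e-24·9.8363e-24·cos(36°)
|Δp⃗| = 6.1006e-24 kg·m/s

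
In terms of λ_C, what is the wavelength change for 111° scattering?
1.3584 λ_C

The Compton shift formula is:
Δλ = λ_C(1 - cos θ)

Dividing both sides by λ_C:
Δλ/λ_C = 1 - cos θ

For θ = 111°:
Δλ/λ_C = 1 - cos(111°)
Δλ/λ_C = 1 - -0.3584
Δλ/λ_C = 1.3584

This means the shift is 1.3584 × λ_C = 3.2958 pm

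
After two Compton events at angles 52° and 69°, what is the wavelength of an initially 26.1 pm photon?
28.5893 pm

Apply Compton shift twice:

First scattering at θ₁ = 52°:
Δλ₁ = λ_C(1 - cos(52°))
Δλ₁ = 2.4263 × 0.3843
Δλ₁ = 0.9325 pm

After first scattering:
λ₁ = 26.1 + 0.9325 = 27.0325 pm

Second scattering at θ₂ = 69°:
Δλ₂ = λ_C(1 - cos(69°))
Δλ₂ = 2.4263 × 0.6416
Δλ₂ = 1.5568 pm

Final wavelength:
λ₂ = 27.0325 + 1.5568 = 28.5893 pm

Total shift: Δλ_total = 0.9325 + 1.5568 = 2.4893 pm

(Intermediate values are shown rounded; full precision is carried through to the final answer.)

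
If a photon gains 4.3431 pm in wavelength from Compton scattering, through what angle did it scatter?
142.19°

From the Compton formula Δλ = λ_C(1 - cos θ), we can solve for θ:

cos θ = 1 - Δλ/λ_C

Given:
- Δλ = 4.3431 pm
- λ_C = h/(m_e·c) ≈ 2.42631024 pm

cos θ = 1 - 4.3431/2.42631024
cos θ = 1 - 1.790002
cos θ = -0.790002

θ = arccos(-0.790002)
θ = 142.19°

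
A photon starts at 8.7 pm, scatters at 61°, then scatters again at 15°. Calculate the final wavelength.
10.0327 pm

Apply Compton shift twice:

First scattering at θ₁ = 61°:
Δλ₁ = λ_C(1 - cos(61°))
Δλ₁ = 2.4263 × 0.5152
Δλ₁ = 1.2500 pm

After first scattering:
λ₁ = 8.7 + 1.2500 = 9.9500 pm

Second scattering at θ₂ = 15°:
Δλ₂ = λ_C(1 - cos(15°))
Δλ₂ = 2.4263 × 0.0341
Δλ₂ = 0.0827 pm

Final wavelength:
λ₂ = 9.9500 + 0.0827 = 10.0327 pm

Total shift: Δλ_total = 1.2500 + 0.0827 = 1.3327 pm

(Intermediate values are shown rounded; full precision is carried through to the final answer.)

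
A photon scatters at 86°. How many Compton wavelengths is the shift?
0.9302 λ_C

The Compton shift formula is:
Δλ = λ_C(1 - cos θ)

Dividing both sides by λ_C:
Δλ/λ_C = 1 - cos θ

For θ = 86°:
Δλ/λ_C = 1 - cos(86°)
Δλ/λ_C = 1 - 0.0698
Δλ/λ_C = 0.9302

This means the shift is 0.9302 × λ_C = 2.2571 pm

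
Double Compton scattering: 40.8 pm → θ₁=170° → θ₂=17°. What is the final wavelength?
45.7218 pm

Apply Compton shift twice:

First scattering at θ₁ = 170°:
Δλ₁ = λ_C(1 - cos(170°))
Δλ₁ = 2.4263 × 1.9848
Δλ₁ = 4.8158 pm

After first scattering:
λ₁ = 40.8 + 4.8158 = 45.6158 pm

Second scattering at θ₂ = 17°:
Δλ₂ = λ_C(1 - cos(17°))
Δλ₂ = 2.4263 × 0.0437
Δλ₂ = 0.1060 pm

Final wavelength:
λ₂ = 45.6158 + 0.1060 = 45.7218 pm

Total shift: Δλ_total = 4.8158 + 0.1060 = 4.9218 pm

(Intermediate values are shown rounded; full precision is carried through to the final answer.)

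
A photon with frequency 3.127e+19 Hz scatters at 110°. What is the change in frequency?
7.928e+18 Hz (decrease)

Convert frequency to wavelength (c = 299792458 m/s):
λ₀ = c/f₀ = 299792458/3.127e+19 = 9.5872228e-12 m = 9.5872 pm

Calculate Compton shift:
Δλ = λ_C(1 - cos(110°)) = 3.2562 pm

Final wavelength:
λ' = λ₀ + Δλ = 9.5872 + 3.2562 = 12.8434 pm

Final frequency:
f' = c/λ' = 299792458/1.2843380e-11 = 2.3342178e+19 Hz

Frequency shift (decrease):
Δf = f₀ - f' = 3.127e+19 - 2.3342178e+19 = 7.928e+18 Hz

(Intermediate values are shown rounded; full precision is carried through to the final answer.)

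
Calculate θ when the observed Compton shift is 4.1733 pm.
136.06°

From the Compton formula Δλ = λ_C(1 - cos θ), we can solve for θ:

cos θ = 1 - Δλ/λ_C

Given:
- Δλ = 4.1733 pm
- λ_C = h/(m_e·c) ≈ 2.42631024 pm

cos θ = 1 - 4.1733/2.42631024
cos θ = 1 - 1.720019
cos θ = -0.720019

θ = arccos(-0.720019)
θ = 136.06°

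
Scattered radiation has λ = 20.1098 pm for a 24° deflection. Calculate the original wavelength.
19.9000 pm

From λ' = λ + Δλ, we have λ = λ' - Δλ

First calculate the Compton shift:
Δλ = λ_C(1 - cos θ)
Δλ = 2.4263 × (1 - cos(24°))
Δλ = 2.4263 × 0.0865
Δλ = 0.2098 pm

Initial wavelength:
λ = λ' - Δλ
λ = 20.1098 - 0.2098
λ = 19.9000 pm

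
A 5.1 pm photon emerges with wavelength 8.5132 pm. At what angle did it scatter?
114.00°

First find the wavelength shift:
Δλ = λ' - λ = 8.5132 - 5.1 = 3.4132 pm

Using Δλ = λ_C(1 - cos θ), with λ_C = h/(m_e·c) ≈ 2.42631024 pm:
cos θ = 1 - Δλ/λ_C
cos θ = 1 - 3.4132/2.42631024
cos θ = -0.406745

θ = arccos(-0.406745)
θ = 114.00°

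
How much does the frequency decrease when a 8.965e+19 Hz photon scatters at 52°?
1.955e+19 Hz (decrease)

Convert frequency to wavelength (c = 299792458 m/s):
λ₀ = c/f₀ = 299792458/8.965e+19 = 3.3440319e-12 m = 3.3440 pm

Calculate Compton shift:
Δλ = λ_C(1 - cos(52°)) = 0.9325 pm

Final wavelength:
λ' = λ₀ + Δλ = 3.3440 + 0.9325 = 4.2766 pm

Final frequency:
f' = c/λ' = 299792458/4.2765564e-12 = 7.0101369e+19 Hz

Frequency shift (decrease):
Δf = f₀ - f' = 8.965e+19 - 7.0101369e+19 = 1.955e+19 Hz

(Intermediate values are shown rounded; full precision is carried through to the final answer.)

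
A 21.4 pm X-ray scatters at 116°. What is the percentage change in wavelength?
16.3081%

Calculate the Compton shift:
Δλ = λ_C(1 - cos(116°))
Δλ = 2.4263 × (1 - cos(116°))
Δλ = 2.4263 × 1.4384
Δλ = 3.4899 pm

Percentage change:
(Δλ/λ₀) × 100 = (3.4899/21.4) × 100
= 16.3081%

(Intermediate values are shown rounded; full precision is carried through to the final answer.)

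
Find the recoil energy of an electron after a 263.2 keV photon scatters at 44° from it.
33.2425 keV

By energy conservation: K_e = E_initial - E_final

First find the scattered photon energy:
Initial wavelength: λ = hc/E = 4.7106 pm
Compton shift: Δλ = λ_C(1 - cos(44°)) = 0.6810 pm
Final wavelength: λ' = 4.7106 + 0.6810 = 5.3916 pm
Final photon energy: E' = hc/λ' = 229.9575 keV

Electron kinetic energy:
K_e = E - E' = 263.2000 - 229.9575 = 33.2425 keV

(Intermediate values are shown rounded; full precision is carried through to the final answer.)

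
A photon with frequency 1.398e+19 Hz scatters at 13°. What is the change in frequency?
4.042e+16 Hz (decrease)

Convert frequency to wavelength (c = 299792458 m/s):
λ₀ = c/f₀ = 299792458/1.398e+19 = 2.1444382e-11 m = 21.4444 pm

Calculate Compton shift:
Δλ = λ_C(1 - cos(13°)) = 0.0622 pm

Final wavelength:
λ' = λ₀ + Δλ = 21.4444 + 0.0622 = 21.5066 pm

Final frequency:
f' = c/λ' = 299792458/2.1506568e-11 = 1.3939577e+19 Hz

Frequency shift (decrease):
Δf = f₀ - f' = 1.398e+19 - 1.3939577e+19 = 4.042e+16 Hz

(Intermediate values are shown rounded; full precision is carried through to the final answer.)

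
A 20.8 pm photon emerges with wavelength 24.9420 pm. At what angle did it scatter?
135.00°

First find the wavelength shift:
Δλ = λ' - λ = 24.9420 - 20.8 = 4.1420 pm

Using Δλ = λ_C(1 - cos θ), with λ_C = h/(m_e·c) ≈ 2.42631024 pm:
cos θ = 1 - Δλ/λ_C
cos θ = 1 - 4.1420/2.42631024
cos θ = -0.707119

θ = arccos(-0.707119)
θ = 135.00°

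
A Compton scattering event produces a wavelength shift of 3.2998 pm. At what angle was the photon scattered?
111.10°

From the Compton formula Δλ = λ_C(1 - cos θ), we can solve for θ:

cos θ = 1 - Δλ/λ_C

Given:
- Δλ = 3.2998 pm
- λ_C = h/(m_e·c) ≈ 2.42631024 pm

cos θ = 1 - 3.2998/2.42631024
cos θ = 1 - 1.360007
cos θ = -0.360007

θ = arccos(-0.360007)
θ = 111.10°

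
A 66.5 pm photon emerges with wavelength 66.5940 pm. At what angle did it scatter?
16.00°

First find the wavelength shift:
Δλ = λ' - λ = 66.5940 - 66.5 = 0.0940 pm

Using Δλ = λ_C(1 - cos θ), with λ_C = h/(m_e·c) ≈ 2.42631024 pm:
cos θ = 1 - Δλ/λ_C
cos θ = 1 - 0.0940/2.42631024
cos θ = 0.961258

θ = arccos(0.961258)
θ = 16.00°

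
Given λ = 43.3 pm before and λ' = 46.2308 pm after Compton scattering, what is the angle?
102.00°

First find the wavelength shift:
Δλ = λ' - λ = 46.2308 - 43.3 = 2.9308 pm

Using Δλ = λ_C(1 - cos θ), with λ_C = h/(m_e·c) ≈ 2.42631024 pm:
cos θ = 1 - Δλ/λ_C
cos θ = 1 - 2.9308/2.42631024
cos θ = -0.207925

θ = arccos(-0.207925)
θ = 102.00°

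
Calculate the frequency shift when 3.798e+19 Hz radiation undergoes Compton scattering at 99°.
9.960e+18 Hz (decrease)

Convert frequency to wavelength (c = 299792458 m/s):
λ₀ = c/f₀ = 299792458/3.798e+19 = 7.8934296e-12 m = 7.8934 pm

Calculate Compton shift:
Δλ = λ_C(1 - cos(99°)) = 2.8059 pm

Final wavelength:
λ' = λ₀ + Δλ = 7.8934 + 2.8059 = 10.6993 pm

Final frequency:
f' = c/λ' = 299792458/1.0699298e-11 = 2.8019824e+19 Hz

Frequency shift (decrease):
Δf = f₀ - f' = 3.798e+19 - 2.8019824e+19 = 9.960e+18 Hz

(Intermediate values are shown rounded; full precision is carried through to the final answer.)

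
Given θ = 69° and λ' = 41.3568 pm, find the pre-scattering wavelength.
39.8000 pm

From λ' = λ + Δλ, we have λ = λ' - Δλ

First calculate the Compton shift:
Δλ = λ_C(1 - cos θ)
Δλ = 2.4263 × (1 - cos(69°))
Δλ = 2.4263 × 0.6416
Δλ = 1.5568 pm

Initial wavelength:
λ = λ' - Δλ
λ = 41.3568 - 1.5568
λ = 39.8000 pm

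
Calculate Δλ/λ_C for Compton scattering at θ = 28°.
0.1171 λ_C

The Compton shift formula is:
Δλ = λ_C(1 - cos θ)

Dividing both sides by λ_C:
Δλ/λ_C = 1 - cos θ

For θ = 28°:
Δλ/λ_C = 1 - cos(28°)
Δλ/λ_C = 1 - 0.8829
Δλ/λ_C = 0.1171

This means the shift is 0.1171 × λ_C = 0.2840 pm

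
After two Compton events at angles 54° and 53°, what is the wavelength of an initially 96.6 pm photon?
98.5663 pm

Apply Compton shift twice:

First scattering at θ₁ = 54°:
Δλ₁ = λ_C(1 - cos(54°))
Δλ₁ = 2.4263 × 0.4122
Δλ₁ = 1.0002 pm

After first scattering:
λ₁ = 96.6 + 1.0002 = 97.6002 pm

Second scattering at θ₂ = 53°:
Δλ₂ = λ_C(1 - cos(53°))
Δλ₂ = 2.4263 × 0.3982
Δλ₂ = 0.9661 pm

Final wavelength:
λ₂ = 97.6002 + 0.9661 = 98.5663 pm

Total shift: Δλ_total = 1.0002 + 0.9661 = 1.9663 pm

(Intermediate values are shown rounded; full precision is carried through to the final answer.)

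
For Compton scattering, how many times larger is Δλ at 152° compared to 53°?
152° produces the larger shift by a factor of 4.729

Calculate both shifts using Δλ = λ_C(1 - cos θ):

For θ₁ = 53°:
Δλ₁ = 2.4263 × (1 - cos(53°))
Δλ₁ = 2.4263 × 0.3982
Δλ₁ = 0.9661 pm

For θ₂ = 152°:
Δλ₂ = 2.4263 × (1 - cos(152°))
Δλ₂ = 2.4263 × 1.8829
Δλ₂ = 4.5686 pm

The 152° angle produces the larger shift.
Ratio: 4.5686/0.9661 = 4.729

(Intermediate values are shown rounded; full precision is carried through to the final answer.)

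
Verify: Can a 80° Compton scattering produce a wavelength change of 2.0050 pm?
Yes, consistent

Calculate the expected shift for θ = 80°:

Δλ_expected = λ_C(1 - cos(80°))
Δλ_expected = 2.4263 × (1 - cos(80°))
Δλ_expected = 2.4263 × 0.8264
Δλ_expected = 2.0050 pm

Given shift: 2.0050 pm
Expected shift: 2.0050 pm
Difference: 0.0000 pm

The values match. This is consistent with Compton scattering at the stated angle.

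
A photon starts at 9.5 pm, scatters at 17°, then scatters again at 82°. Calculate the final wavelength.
11.6947 pm

Apply Compton shift twice:

First scattering at θ₁ = 17°:
Δλ₁ = λ_C(1 - cos(17°))
Δλ₁ = 2.4263 × 0.0437
Δλ₁ = 0.1060 pm

After first scattering:
λ₁ = 9.5 + 0.1060 = 9.6060 pm

Second scattering at θ₂ = 82°:
Δλ₂ = λ_C(1 - cos(82°))
Δλ₂ = 2.4263 × 0.8608
Δλ₂ = 2.0886 pm

Final wavelength:
λ₂ = 9.6060 + 2.0886 = 11.6947 pm

Total shift: Δλ_total = 0.1060 + 2.0886 = 2.1947 pm

(Intermediate values are shown rounded; full precision is carried through to the final answer.)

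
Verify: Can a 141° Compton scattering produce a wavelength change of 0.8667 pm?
No, inconsistent

Calculate the expected shift for θ = 141°:

Δλ_expected = λ_C(1 - cos(141°))
Δλ_expected = 2.4263 × (1 - cos(141°))
Δλ_expected = 2.4263 × 1.7771
Δλ_expected = 4.3119 pm

Given shift: 0.8667 pm
Expected shift: 4.3119 pm
Difference: 3.4452 pm

The values do not match. The given shift corresponds to θ ≈ 50.0°, not 141°.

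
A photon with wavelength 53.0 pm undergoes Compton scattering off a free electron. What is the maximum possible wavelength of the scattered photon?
57.8526 pm (at θ = 180°)

The Compton shift is Δλ = λ_C(1 − cos θ).

Since cos θ ranges from −1 to 1, the factor (1 − cos θ) ranges from 0 to 2; the maximum shift occurs at θ = 180° (backscattering):
Δλ_max = 2λ_C = 2 × 2.4263 pm = 4.8526 pm

Maximum scattered wavelength:
λ'_max = λ₀ + Δλ_max = 53.0 + 4.8526 = 57.8526 pm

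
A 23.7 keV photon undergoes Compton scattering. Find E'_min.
21.6882 keV (at θ = 180°)

The scattered photon has minimum energy when its wavelength is maximum, i.e., when the Compton shift Δλ = λ_C(1 − cos θ) is maximum. This occurs at θ = 180° (backscattering), giving Δλ_max = 2λ_C = 4.8526 pm.

Initial wavelength: λ₀ = hc/E₀ = 52.3140 pm
Maximum final wavelength: λ'_max = λ₀ + 2λ_C = 52.3140 + 4.8526 = 57.1666 pm
Minimum final energy: E'_min = hc/λ'_max = 21.6882 keV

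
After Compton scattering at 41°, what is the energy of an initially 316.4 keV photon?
274.6817 keV

First convert energy to wavelength:
λ = hc/E, with hc ≈ 1239.842 keV·pm (i.e. 1239.842 eV·nm)

For E = 316.4 keV = 316400 eV:
λ = 1239.842 keV·pm / 316.4 keV
λ = 3.9186 pm

Calculate the Compton shift:
Δλ = λ_C(1 - cos(41°)) = 2.4263 × 0.2453
Δλ = 0.5952 pm

Final wavelength:
λ' = 3.9186 + 0.5952 = 4.5137 pm

Final energy:
E' = hc/λ' = 1239.842 / 4.5137 = 274.6817 keV

(Intermediate values are shown rounded; full precision is carried through to the final answer.)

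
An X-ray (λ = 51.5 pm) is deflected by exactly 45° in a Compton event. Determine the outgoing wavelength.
52.2106 pm

Using the Compton formula: λ' = λ + λ_C(1 − cos θ)

For θ = 45°, cos θ = √2/2 (exact) ≈ 0.7071, so:
1 − cos 45° = 1 − (√2/2) ≈ 0.2929

Δλ = λ_C × 0.2929 = 2.4263 × 0.2929 = 0.7106 pm

λ' = 51.5 + 0.7106 = 52.2106 pm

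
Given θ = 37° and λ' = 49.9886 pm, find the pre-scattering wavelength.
49.5000 pm

From λ' = λ + Δλ, we have λ = λ' - Δλ

First calculate the Compton shift:
Δλ = λ_C(1 - cos θ)
Δλ = 2.4263 × (1 - cos(37°))
Δλ = 2.4263 × 0.2014
Δλ = 0.4886 pm

Initial wavelength:
λ = λ' - Δλ
λ = 49.9886 - 0.4886
λ = 49.5000 pm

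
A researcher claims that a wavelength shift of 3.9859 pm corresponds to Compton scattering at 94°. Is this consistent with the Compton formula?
No, inconsistent

Calculate the expected shift for θ = 94°:

Δλ_expected = λ_C(1 - cos(94°))
Δλ_expected = 2.4263 × (1 - cos(94°))
Δλ_expected = 2.4263 × 1.0698
Δλ_expected = 2.5956 pm

Given shift: 3.9859 pm
Expected shift: 2.5956 pm
Difference: 1.3904 pm

The values do not match. The given shift corresponds to θ ≈ 130.0°, not 94°.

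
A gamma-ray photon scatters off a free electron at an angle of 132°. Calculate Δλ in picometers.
4.0498 pm

Using the Compton scattering formula:
Δλ = λ_C(1 - cos θ)

where λ_C = h/(m_e·c) ≈ 2.4263 pm is the Compton wavelength of an electron.

For θ = 132°:
cos(132°) = -0.6691
1 - cos(132°) = 1.6691

Δλ = 2.4263 × 1.6691
Δλ = 4.0498 pm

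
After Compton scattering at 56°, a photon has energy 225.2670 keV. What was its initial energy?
279.5999 keV

Convert final energy to wavelength (hc ≈ 1239.842 keV·pm):
λ' = hc/E' = 1239.842 / 225.2670 = 5.5039 pm

Calculate the Compton shift:
Δλ = λ_C(1 - cos(56°))
Δλ = 2.4263 × (1 - cos(56°))
Δλ = 1.0695 pm

Initial wavelength:
λ = λ' - Δλ = 5.5039 - 1.0695 = 4.4343 pm

Initial energy:
E = hc/λ = 1239.842 / 4.4343 = 279.5999 keV

(Intermediate values are shown rounded; full precision is carried through to the final answer.)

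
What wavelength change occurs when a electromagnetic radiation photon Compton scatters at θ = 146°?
4.4378 pm

Using the Compton scattering formula:
Δλ = λ_C(1 - cos θ)

where λ_C = h/(m_e·c) ≈ 2.4263 pm is the Compton wavelength of an electron.

For θ = 146°:
cos(146°) = -0.8290
1 - cos(146°) = 1.8290

Δλ = 2.4263 × 1.8290
Δλ = 4.4378 pm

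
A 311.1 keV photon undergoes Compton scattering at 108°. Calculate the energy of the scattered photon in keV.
173.1277 keV

First convert energy to wavelength:
λ = hc/E, with hc ≈ 1239.842 keV·pm (i.e. 1239.842 eV·nm)

For E = 311.1 keV = 311100 eV:
λ = 1239.842 keV·pm / 311.1 keV
λ = 3.9853 pm

Calculate the Compton shift:
Δλ = λ_C(1 - cos(108°)) = 2.4263 × 1.3090
Δλ = 3.1761 pm

Final wavelength:
λ' = 3.9853 + 3.1761 = 7.1614 pm

Final energy:
E' = hc/λ' = 1239.842 / 7.1614 = 173.1277 keV

(Intermediate values are shown rounded; full precision is carried through to the final answer.)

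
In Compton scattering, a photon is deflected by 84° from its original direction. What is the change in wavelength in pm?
2.1727 pm

Using the Compton scattering formula:
Δλ = λ_C(1 - cos θ)

where λ_C = h/(m_e·c) ≈ 2.4263 pm is the Compton wavelength of an electron.

For θ = 84°:
cos(84°) = 0.1045
1 - cos(84°) = 0.8955

Δλ = 2.4263 × 0.8955
Δλ = 2.1727 pm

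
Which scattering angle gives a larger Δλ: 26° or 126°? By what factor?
126° produces the larger shift by a factor of 15.689

Calculate both shifts using Δλ = λ_C(1 - cos θ):

For θ₁ = 26°:
Δλ₁ = 2.4263 × (1 - cos(26°))
Δλ₁ = 2.4263 × 0.1012
Δλ₁ = 0.2456 pm

For θ₂ = 126°:
Δλ₂ = 2.4263 × (1 - cos(126°))
Δλ₂ = 2.4263 × 1.5878
Δλ₂ = 3.8525 pm

The 126° angle produces the larger shift.
Ratio: 3.8525/0.2456 = 15.689

(Intermediate values are shown rounded; full precision is carried through to the final answer.)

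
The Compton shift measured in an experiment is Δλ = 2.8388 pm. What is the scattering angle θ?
99.79°

From the Compton formula Δλ = λ_C(1 - cos θ), we can solve for θ:

cos θ = 1 - Δλ/λ_C

Given:
- Δλ = 2.8388 pm
- λ_C = h/(m_e·c) ≈ 2.42631024 pm

cos θ = 1 - 2.8388/2.42631024
cos θ = 1 - 1.170007
cos θ = -0.170007

θ = arccos(-0.170007)
θ = 99.79°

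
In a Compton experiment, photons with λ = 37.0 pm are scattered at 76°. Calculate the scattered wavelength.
38.8393 pm

Using the Compton scattering formula:
λ' = λ + Δλ = λ + λ_C(1 - cos θ)

Given:
- Initial wavelength λ = 37.0 pm
- Scattering angle θ = 76°
- Compton wavelength λ_C ≈ 2.4263 pm

Calculate the shift:
Δλ = 2.4263 × (1 - cos(76°))
Δλ = 2.4263 × 0.7581
Δλ = 1.8393 pm

Final wavelength:
λ' = 37.0 + 1.8393 = 38.8393 pm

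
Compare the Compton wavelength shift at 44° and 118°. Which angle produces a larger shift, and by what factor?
118° produces the larger shift by a factor of 5.236

Calculate both shifts using Δλ = λ_C(1 - cos θ):

For θ₁ = 44°:
Δλ₁ = 2.4263 × (1 - cos(44°))
Δλ₁ = 2.4263 × 0.2807
Δλ₁ = 0.6810 pm

For θ₂ = 118°:
Δλ₂ = 2.4263 × (1 - cos(118°))
Δλ₂ = 2.4263 × 1.4695
Δλ₂ = 3.5654 pm

The 118° angle produces the larger shift.
Ratio: 3.5654/0.6810 = 5.236

(Intermediate values are shown rounded; full precision is carried through to the final answer.)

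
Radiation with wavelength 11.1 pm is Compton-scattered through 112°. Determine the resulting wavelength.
14.4352 pm

Using the Compton scattering formula:
λ' = λ + Δλ = λ + λ_C(1 - cos θ)

Given:
- Initial wavelength λ = 11.1 pm
- Scattering angle θ = 112°
- Compton wavelength λ_C ≈ 2.4263 pm

Calculate the shift:
Δλ = 2.4263 × (1 - cos(112°))
Δλ = 2.4263 × 1.3746
Δλ = 3.3352 pm

Final wavelength:
λ' = 11.1 + 3.3352 = 14.4352 pm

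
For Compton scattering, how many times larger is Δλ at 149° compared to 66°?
149° produces the larger shift by a factor of 3.130

Calculate both shifts using Δλ = λ_C(1 - cos θ):

For θ₁ = 66°:
Δλ₁ = 2.4263 × (1 - cos(66°))
Δλ₁ = 2.4263 × 0.5933
Δλ₁ = 1.4394 pm

For θ₂ = 149°:
Δλ₂ = 2.4263 × (1 - cos(149°))
Δλ₂ = 2.4263 × 1.8572
Δλ₂ = 4.5061 pm

The 149° angle produces the larger shift.
Ratio: 4.5061/1.4394 = 3.130

(Intermediate values are shown rounded; full precision is carried through to the final answer.)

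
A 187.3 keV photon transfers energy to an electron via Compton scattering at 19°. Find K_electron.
3.6671 keV

By energy conservation: K_e = E_initial - E_final

First find the scattered photon energy:
Initial wavelength: λ = hc/E = 6.6196 pm
Compton shift: Δλ = λ_C(1 - cos(19°)) = 0.1322 pm
Final wavelength: λ' = 6.6196 + 0.1322 = 6.7517 pm
Final photon energy: E' = hc/λ' = 183.6329 keV

Electron kinetic energy:
K_e = E - E' = 187.3000 - 183.6329 = 3.6671 keV

(Intermediate values are shown rounded; full precision is carried through to the final answer.)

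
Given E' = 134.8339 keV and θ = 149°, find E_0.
264.4001 keV

Convert final energy to wavelength (hc ≈ 1239.842 keV·pm):
λ' = hc/E' = 1239.842 / 134.8339 = 9.1953 pm

Calculate the Compton shift:
Δλ = λ_C(1 - cos(149°))
Δλ = 2.4263 × (1 - cos(149°))
Δλ = 4.5061 pm

Initial wavelength:
λ = λ' - Δλ = 9.1953 - 4.5061 = 4.6893 pm

Initial energy:
E = hc/λ = 1239.842 / 4.6893 = 264.4001 keV

(Intermediate values are shown rounded; full precision is carried through to the final answer.)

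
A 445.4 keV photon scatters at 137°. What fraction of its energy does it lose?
0.6014 (or 60.14%)

Calculate initial and final photon energies:

Initial: E₀ = 445.4 keV → λ₀ = 2.7837 pm
Compton shift: Δλ = 4.2008 pm
Final wavelength: λ' = 6.9845 pm
Final energy: E' = 177.5143 keV

Fractional energy loss:
(E₀ - E')/E₀ = (445.4000 - 177.5143)/445.4000
= 267.8857/445.4000
= 0.6014
= 60.14%

(Intermediate values are shown rounded; full precision is carried through to the final answer.)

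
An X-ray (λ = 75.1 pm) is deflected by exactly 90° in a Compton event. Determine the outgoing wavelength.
77.5263 pm

Using the Compton formula: λ' = λ + λ_C(1 − cos θ)

For θ = 90°, cos θ = 0 (exact) = 0.0000, so:
1 − cos 90° = 1 − (0) = 1.0000

Δλ = λ_C × 1.0000 = 2.4263 × 1.0000 = 2.4263 pm

λ' = 75.1 + 2.4263 = 77.5263 pm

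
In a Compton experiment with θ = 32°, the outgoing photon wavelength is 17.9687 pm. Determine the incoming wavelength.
17.6000 pm

From λ' = λ + Δλ, we have λ = λ' - Δλ

First calculate the Compton shift:
Δλ = λ_C(1 - cos θ)
Δλ = 2.4263 × (1 - cos(32°))
Δλ = 2.4263 × 0.1520
Δλ = 0.3687 pm

Initial wavelength:
λ = λ' - Δλ
λ = 17.9687 - 0.3687
λ = 17.6000 pm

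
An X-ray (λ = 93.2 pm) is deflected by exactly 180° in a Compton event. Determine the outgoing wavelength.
98.0526 pm

Using the Compton formula: λ' = λ + λ_C(1 − cos θ)

For θ = 180°, cos θ = -1 (exact) = -1.0000, so:
1 − cos 180° = 1 − (-1) = 2.0000

Δλ = λ_C × 2.0000 = 2.4263 × 2.0000 = 4.8526 pm

λ' = 93.2 + 4.8526 = 98.0526 pm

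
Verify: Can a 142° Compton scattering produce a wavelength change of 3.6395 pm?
No, inconsistent

Calculate the expected shift for θ = 142°:

Δλ_expected = λ_C(1 - cos(142°))
Δλ_expected = 2.4263 × (1 - cos(142°))
Δλ_expected = 2.4263 × 1.7880
Δλ_expected = 4.3383 pm

Given shift: 3.6395 pm
Expected shift: 4.3383 pm
Difference: 0.6988 pm

The values do not match. The given shift corresponds to θ ≈ 120.0°, not 142°.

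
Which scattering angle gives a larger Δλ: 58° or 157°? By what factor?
157° produces the larger shift by a factor of 4.085

Calculate both shifts using Δλ = λ_C(1 - cos θ):

For θ₁ = 58°:
Δλ₁ = 2.4263 × (1 - cos(58°))
Δλ₁ = 2.4263 × 0.4701
Δλ₁ = 1.1406 pm

For θ₂ = 157°:
Δλ₂ = 2.4263 × (1 - cos(157°))
Δλ₂ = 2.4263 × 1.9205
Δλ₂ = 4.6597 pm

The 157° angle produces the larger shift.
Ratio: 4.6597/1.1406 = 4.085

(Intermediate values are shown rounded; full precision is carried through to the final answer.)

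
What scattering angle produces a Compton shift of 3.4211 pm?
114.20°

From the Compton formula Δλ = λ_C(1 - cos θ), we can solve for θ:

cos θ = 1 - Δλ/λ_C

Given:
- Δλ = 3.4211 pm
- λ_C = h/(m_e·c) ≈ 2.42631024 pm

cos θ = 1 - 3.4211/2.42631024
cos θ = 1 - 1.410001
cos θ = -0.410001

θ = arccos(-0.410001)
θ = 114.20°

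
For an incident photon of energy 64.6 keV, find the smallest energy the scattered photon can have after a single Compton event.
51.5629 keV (at θ = 180°)

The scattered photon has minimum energy when its wavelength is maximum, i.e., when the Compton shift Δλ = λ_C(1 − cos θ) is maximum. This occurs at θ = 180° (backscattering), giving Δλ_max = 2λ_C = 4.8526 pm.

Initial wavelength: λ₀ = hc/E₀ = 19.1926 pm
Maximum final wavelength: λ'_max = λ₀ + 2λ_C = 19.1926 + 4.8526 = 24.0452 pm
Minimum final energy: E'_min = hc/λ'_max = 51.5629 keV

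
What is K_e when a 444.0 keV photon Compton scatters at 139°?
268.1336 keV

By energy conservation: K_e = E_initial - E_final

First find the scattered photon energy:
Initial wavelength: λ = hc/E = 2.7924 pm
Compton shift: Δλ = λ_C(1 - cos(139°)) = 4.2575 pm
Final wavelength: λ' = 2.7924 + 4.2575 = 7.0499 pm
Final photon energy: E' = hc/λ' = 175.8664 keV

Electron kinetic energy:
K_e = E - E' = 444.0000 - 175.8664 = 268.1336 keV

(Intermediate values are shown rounded; full precision is carried through to the final answer.)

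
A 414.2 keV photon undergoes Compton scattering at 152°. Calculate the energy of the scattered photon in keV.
163.9578 keV

First convert energy to wavelength:
λ = hc/E, with hc ≈ 1239.842 keV·pm (i.e. 1239.842 eV·nm)

For E = 414.2 keV = 414200 eV:
λ = 1239.842 keV·pm / 414.2 keV
λ = 2.9933 pm

Calculate the Compton shift:
Δλ = λ_C(1 - cos(152°)) = 2.4263 × 1.8829
Δλ = 4.5686 pm

Final wavelength:
λ' = 2.9933 + 4.5686 = 7.5620 pm

Final energy:
E' = hc/λ' = 1239.842 / 7.5620 = 163.9578 keV

(Intermediate values are shown rounded; full precision is carried through to the final answer.)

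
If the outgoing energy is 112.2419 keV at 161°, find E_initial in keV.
195.9999 keV

Convert final energy to wavelength (hc ≈ 1239.842 keV·pm):
λ' = hc/E' = 1239.842 / 112.2419 = 11.0462 pm

Calculate the Compton shift:
Δλ = λ_C(1 - cos(161°))
Δλ = 2.4263 × (1 - cos(161°))
Δλ = 4.7204 pm

Initial wavelength:
λ = λ' - Δλ = 11.0462 - 4.7204 = 6.3257 pm

Initial energy:
E = hc/λ = 1239.842 / 6.3257 = 195.9999 keV

(Intermediate values are shown rounded; full precision is carried through to the final answer.)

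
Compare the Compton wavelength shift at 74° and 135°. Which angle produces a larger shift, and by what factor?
135° produces the larger shift by a factor of 2.357

Calculate both shifts using Δλ = λ_C(1 - cos θ):

For θ₁ = 74°:
Δλ₁ = 2.4263 × (1 - cos(74°))
Δλ₁ = 2.4263 × 0.7244
Δλ₁ = 1.7575 pm

For θ₂ = 135°:
Δλ₂ = 2.4263 × (1 - cos(135°))
Δλ₂ = 2.4263 × 1.7071
Δλ₂ = 4.1420 pm

The 135° angle produces the larger shift.
Ratio: 4.1420/1.7575 = 2.357

(Intermediate values are shown rounded; full precision is carried through to the final answer.)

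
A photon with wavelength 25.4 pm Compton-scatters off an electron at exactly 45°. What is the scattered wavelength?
26.1106 pm

Using the Compton formula: λ' = λ + λ_C(1 − cos θ)

For θ = 45°, cos θ = √2/2 (exact) ≈ 0.7071, so:
1 − cos 45° = 1 − (√2/2) ≈ 0.2929

Δλ = λ_C × 0.2929 = 2.4263 × 0.2929 = 0.7106 pm

λ' = 25.4 + 0.7106 = 26.1106 pm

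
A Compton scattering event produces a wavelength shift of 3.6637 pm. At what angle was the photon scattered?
120.66°

From the Compton formula Δλ = λ_C(1 - cos θ), we can solve for θ:

cos θ = 1 - Δλ/λ_C

Given:
- Δλ = 3.6637 pm
- λ_C = h/(m_e·c) ≈ 2.42631024 pm

cos θ = 1 - 3.6637/2.42631024
cos θ = 1 - 1.509988
cos θ = -0.509988

θ = arccos(-0.509988)
θ = 120.66°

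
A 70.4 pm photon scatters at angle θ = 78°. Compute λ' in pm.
72.3219 pm

Using the Compton scattering formula:
λ' = λ + Δλ = λ + λ_C(1 - cos θ)

Given:
- Initial wavelength λ = 70.4 pm
- Scattering angle θ = 78°
- Compton wavelength λ_C ≈ 2.4263 pm

Calculate the shift:
Δλ = 2.4263 × (1 - cos(78°))
Δλ = 2.4263 × 0.7921
Δλ = 1.9219 pm

Final wavelength:
λ' = 70.4 + 1.9219 = 72.3219 pm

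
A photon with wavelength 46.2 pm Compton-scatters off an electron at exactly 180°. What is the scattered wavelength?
51.0526 pm

Using the Compton formula: λ' = λ + λ_C(1 − cos θ)

For θ = 180°, cos θ = -1 (exact) = -1.0000, so:
1 − cos 180° = 1 − (-1) = 2.0000

Δλ = λ_C × 2.0000 = 2.4263 × 2.0000 = 4.8526 pm

λ' = 46.2 + 4.8526 = 51.0526 pm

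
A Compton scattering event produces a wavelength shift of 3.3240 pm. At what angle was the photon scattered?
111.71°

From the Compton formula Δλ = λ_C(1 - cos θ), we can solve for θ:

cos θ = 1 - Δλ/λ_C

Given:
- Δλ = 3.3240 pm
- λ_C = h/(m_e·c) ≈ 2.42631024 pm

cos θ = 1 - 3.3240/2.42631024
cos θ = 1 - 1.369981
cos θ = -0.369981

θ = arccos(-0.369981)
θ = 111.71°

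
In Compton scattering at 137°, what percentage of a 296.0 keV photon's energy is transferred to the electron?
0.5007 (or 50.07%)

Calculate initial and final photon energies:

Initial: E₀ = 296.0 keV → λ₀ = 4.1887 pm
Compton shift: Δλ = 4.2008 pm
Final wavelength: λ' = 8.3895 pm
Final energy: E' = 147.7857 keV

Fractional energy loss:
(E₀ - E')/E₀ = (296.0000 - 147.7857)/296.0000
= 148.2143/296.0000
= 0.5007
= 50.07%

(Intermediate values are shown rounded; full precision is carried through to the final answer.)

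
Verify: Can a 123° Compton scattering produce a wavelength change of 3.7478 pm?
Yes, consistent

Calculate the expected shift for θ = 123°:

Δλ_expected = λ_C(1 - cos(123°))
Δλ_expected = 2.4263 × (1 - cos(123°))
Δλ_expected = 2.4263 × 1.5446
Δλ_expected = 3.7478 pm

Given shift: 3.7478 pm
Expected shift: 3.7478 pm
Difference: 0.0000 pm

The values match. This is consistent with Compton scattering at the stated angle.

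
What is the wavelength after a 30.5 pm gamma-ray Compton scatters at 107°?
33.6357 pm

Using the Compton scattering formula:
λ' = λ + Δλ = λ + λ_C(1 - cos θ)

Given:
- Initial wavelength λ = 30.5 pm
- Scattering angle θ = 107°
- Compton wavelength λ_C ≈ 2.4263 pm

Calculate the shift:
Δλ = 2.4263 × (1 - cos(107°))
Δλ = 2.4263 × 1.2924
Δλ = 3.1357 pm

Final wavelength:
λ' = 30.5 + 3.1357 = 33.6357 pm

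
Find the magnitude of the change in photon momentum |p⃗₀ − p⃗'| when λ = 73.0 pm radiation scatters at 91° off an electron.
1.2738e-23 kg·m/s

Photon momentum magnitude is p = h/λ.

Initial momentum:
p₀ = h/λ = 6.6261e-34/7.3000e-11 = 9.0768e-24 kg·m/s

After scattering:
λ' = λ + Δλ = 73.0 + 2.4687 = 75.4687 pm
p' = h/λ' = 6.6261e-34/7.5469e-11 = 8.7799e-24 kg·m/s

Momentum is a vector; the scattered photon's direction makes angle θ = 91° with the incident direction. The magnitude of the vector change Δp⃗ = p⃗₀ − p⃗' is found from the law of cosines:
|Δp⃗|² = p₀² + p'² − 2p₀p'cos θ
|Δp⃗|² = (9.0768e-24)² + (8.7799e-24)² − 2·9.0768e-24·8.7799e-24·cos(91°)
|Δp⃗| = 1.2738e-23 kg·m/s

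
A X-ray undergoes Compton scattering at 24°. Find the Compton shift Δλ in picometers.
0.2098 pm

Using the Compton scattering formula:
Δλ = λ_C(1 - cos θ)

where λ_C = h/(m_e·c) ≈ 2.4263 pm is the Compton wavelength of an electron.

For θ = 24°:
cos(24°) = 0.9135
1 - cos(24°) = 0.0865

Δλ = 2.4263 × 0.0865
Δλ = 0.2098 pm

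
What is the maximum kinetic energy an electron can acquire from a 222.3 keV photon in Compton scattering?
103.4268 keV

Maximum energy transfer occurs at θ = 180° (backscattering).

Initial photon: E₀ = 222.3 keV → λ₀ = 5.5773 pm

Maximum Compton shift (at 180°):
Δλ_max = 2λ_C = 2 × 2.4263 = 4.8526 pm

Final wavelength:
λ' = 5.5773 + 4.8526 = 10.4300 pm

Minimum photon energy (maximum energy to electron):
E'_min = hc/λ' = 118.8732 keV

Maximum electron kinetic energy:
K_max = E₀ - E'_min = 222.3000 - 118.8732 = 103.4268 keV

(Intermediate values are shown rounded; full precision is carried through to the final answer.)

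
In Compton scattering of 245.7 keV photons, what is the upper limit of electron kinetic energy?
120.4480 keV

Maximum energy transfer occurs at θ = 180° (backscattering).

Initial photon: E₀ = 245.7 keV → λ₀ = 5.0462 pm

Maximum Compton shift (at 180°):
Δλ_max = 2λ_C = 2 × 2.4263 = 4.8526 pm

Final wavelength:
λ' = 5.0462 + 4.8526 = 9.8988 pm

Minimum photon energy (maximum energy to electron):
E'_min = hc/λ' = 125.2520 keV

Maximum electron kinetic energy:
K_max = E₀ - E'_min = 245.7000 - 125.2520 = 120.4480 keV

(Intermediate values are shown rounded; full precision is carried through to the final answer.)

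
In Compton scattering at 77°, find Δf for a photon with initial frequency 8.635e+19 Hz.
3.034e+19 Hz (decrease)

Convert frequency to wavelength (c = 299792458 m/s):
λ₀ = c/f₀ = 299792458/8.635e+19 = 3.4718293e-12 m = 3.4718 pm

Calculate Compton shift:
Δλ = λ_C(1 - cos(77°)) = 1.8805 pm

Final wavelength:
λ' = λ₀ + Δλ = 3.4718 + 1.8805 = 5.3523 pm

Final frequency:
f' = c/λ' = 299792458/5.3523385e-12 = 5.6011491e+19 Hz

Frequency shift (decrease):
Δf = f₀ - f' = 8.635e+19 - 5.6011491e+19 = 3.034e+19 Hz

(Intermediate values are shown rounded; full precision is carried through to the final answer.)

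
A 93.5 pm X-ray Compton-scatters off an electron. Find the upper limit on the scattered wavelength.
98.3526 pm (at θ = 180°)

The Compton shift is Δλ = λ_C(1 − cos θ).

Since cos θ ranges from −1 to 1, the factor (1 − cos θ) ranges from 0 to 2; the maximum shift occurs at θ = 180° (backscattering):
Δλ_max = 2λ_C = 2 × 2.4263 pm = 4.8526 pm

Maximum scattered wavelength:
λ'_max = λ₀ + Δλ_max = 93.5 + 4.8526 = 98.3526 pm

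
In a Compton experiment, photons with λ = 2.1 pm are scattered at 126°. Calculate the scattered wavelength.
5.9525 pm

Using the Compton scattering formula:
λ' = λ + Δλ = λ + λ_C(1 - cos θ)

Given:
- Initial wavelength λ = 2.1 pm
- Scattering angle θ = 126°
- Compton wavelength λ_C ≈ 2.4263 pm

Calculate the shift:
Δλ = 2.4263 × (1 - cos(126°))
Δλ = 2.4263 × 1.5878
Δλ = 3.8525 pm

Final wavelength:
λ' = 2.1 + 3.8525 = 5.9525 pm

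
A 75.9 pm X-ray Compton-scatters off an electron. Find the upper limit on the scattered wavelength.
80.7526 pm (at θ = 180°)

The Compton shift is Δλ = λ_C(1 − cos θ).

Since cos θ ranges from −1 to 1, the factor (1 − cos θ) ranges from 0 to 2; the maximum shift occurs at θ = 180° (backscattering):
Δλ_max = 2λ_C = 2 × 2.4263 pm = 4.8526 pm

Maximum scattered wavelength:
λ'_max = λ₀ + Δλ_max = 75.9 + 4.8526 = 80.7526 pm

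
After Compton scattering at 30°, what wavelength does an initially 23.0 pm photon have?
23.3251 pm

Using the Compton formula: λ' = λ + λ_C(1 − cos θ)

For θ = 30°, cos θ = √3/2 (exact) ≈ 0.8660, so:
1 − cos 30° = 1 − (√3/2) ≈ 0.1340

Δλ = λ_C × 0.1340 = 2.4263 × 0.1340 = 0.3251 pm

λ' = 23.0 + 0.3251 = 23.3251 pm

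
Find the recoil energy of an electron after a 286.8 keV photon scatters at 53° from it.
52.3872 keV

By energy conservation: K_e = E_initial - E_final

First find the scattered photon energy:
Initial wavelength: λ = hc/E = 4.3230 pm
Compton shift: Δλ = λ_C(1 - cos(53°)) = 0.9661 pm
Final wavelength: λ' = 4.3230 + 0.9661 = 5.2891 pm
Final photon energy: E' = hc/λ' = 234.4128 keV

Electron kinetic energy:
K_e = E - E' = 286.8000 - 234.4128 = 52.3872 keV

(Intermediate values are shown rounded; full precision is carried through to the final answer.)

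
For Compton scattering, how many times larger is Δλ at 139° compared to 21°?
139° produces the larger shift by a factor of 26.419

Calculate both shifts using Δλ = λ_C(1 - cos θ):

For θ₁ = 21°:
Δλ₁ = 2.4263 × (1 - cos(21°))
Δλ₁ = 2.4263 × 0.0664
Δλ₁ = 0.1612 pm

For θ₂ = 139°:
Δλ₂ = 2.4263 × (1 - cos(139°))
Δλ₂ = 2.4263 × 1.7547
Δλ₂ = 4.2575 pm

The 139° angle produces the larger shift.
Ratio: 4.2575/0.1612 = 26.419

(Intermediate values are shown rounded; full precision is carried through to the final answer.)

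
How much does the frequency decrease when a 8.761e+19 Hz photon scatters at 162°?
5.085e+19 Hz (decrease)

Convert frequency to wavelength (c = 299792458 m/s):
λ₀ = c/f₀ = 299792458/8.761e+19 = 3.4218977e-12 m = 3.4219 pm

Calculate Compton shift:
Δλ = λ_C(1 - cos(162°)) = 4.7339 pm

Final wavelength:
λ' = λ₀ + Δλ = 3.4219 + 4.7339 = 8.1558 pm

Final frequency:
f' = c/λ' = 299792458/8.1557661e-12 = 3.6758344e+19 Hz

Frequency shift (decrease):
Δf = f₀ - f' = 8.761e+19 - 3.6758344e+19 = 5.085e+19 Hz

(Intermediate values are shown rounded; full precision is carried through to the final answer.)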